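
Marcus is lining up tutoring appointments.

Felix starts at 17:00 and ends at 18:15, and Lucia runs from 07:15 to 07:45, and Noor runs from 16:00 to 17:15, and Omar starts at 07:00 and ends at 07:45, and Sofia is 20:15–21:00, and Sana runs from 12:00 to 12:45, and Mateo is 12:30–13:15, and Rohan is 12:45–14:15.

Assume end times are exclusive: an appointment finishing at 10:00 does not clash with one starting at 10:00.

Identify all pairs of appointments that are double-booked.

Sorted by start: Omar, Lucia, Sana, Mateo, Rohan, Noor, Felix, Sofia.
Lucia starts before Omar ends → Omar and Lucia overlap.
Sana starts after Omar ends, so Omar has no further overlaps.
Sana starts after Lucia ends, so Lucia has no further overlaps.
Mateo starts before Sana ends → Sana and Mateo overlap.
Rohan starts exactly when Sana ends (back-to-back, no overlap), so Sana has no further overlaps.
Rohan starts before Mateo ends → Mateo and Rohan overlap.
Noor starts after Mateo ends, so Mateo has no further overlaps.
Noor starts after Rohan ends, so Rohan has no further overlaps.
Felix starts before Noor ends → Noor and Felix overlap.
Sofia starts after Noor ends.
Sofia starts after Felix ends.

Felix & Noor, Lucia & Omar, Mateo & Rohan, Mateo & Sana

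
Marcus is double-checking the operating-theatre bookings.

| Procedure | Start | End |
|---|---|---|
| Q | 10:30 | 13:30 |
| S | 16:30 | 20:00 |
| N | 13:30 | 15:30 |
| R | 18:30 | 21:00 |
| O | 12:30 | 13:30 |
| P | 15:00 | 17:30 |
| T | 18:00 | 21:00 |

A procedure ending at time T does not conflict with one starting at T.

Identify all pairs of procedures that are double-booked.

Sorted by start: Q, O, N, P, S, T, R.
O starts before Q ends → Q and O overlap.
N starts exactly when Q ends (back-to-back, no overlap), so nothing later overlaps Q either.
N starts exactly when O ends (back-to-back, no overlap), so nothing later overlaps O either.
P starts before N ends → N and P overlap.
S starts after N ends, so nothing later overlaps N either.
S starts before P ends → P and S overlap.
T starts after P ends, so nothing later overlaps P either.
T starts before S ends → S and T overlap.
R starts before S ends → S and R overlap.
R starts before T ends → T and R overlap.

N & P, O & Q, P & S, R & S, R & T, S & T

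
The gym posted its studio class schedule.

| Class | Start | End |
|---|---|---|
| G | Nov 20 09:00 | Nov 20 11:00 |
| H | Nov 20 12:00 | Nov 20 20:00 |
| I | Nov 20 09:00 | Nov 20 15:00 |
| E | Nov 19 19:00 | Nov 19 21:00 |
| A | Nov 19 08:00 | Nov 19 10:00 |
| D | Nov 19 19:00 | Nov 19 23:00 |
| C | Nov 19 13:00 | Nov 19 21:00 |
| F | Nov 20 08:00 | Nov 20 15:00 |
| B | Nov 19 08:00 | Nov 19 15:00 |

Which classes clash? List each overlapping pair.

A & B, B & C, C & D, C & E, D & E, F & G, F & H, F & I, G & I, H & I

Sorted by start: A, B, C, D, E, F, G, I, H.
B starts before A ends → A and B overlap.
C starts after A ends — done with A.
C starts before B ends → B and C overlap.
D starts after B ends — done with B.
D starts before C ends → C and D overlap.
E starts before C ends → C and E overlap.
F starts after C ends — done with C.
E starts before D ends → D and E overlap.
F starts after D ends — done with D.
F starts after E ends — done with E.
G starts before F ends → F and G overlap.
I starts before F ends → F and I overlap.
H starts before F ends → F and H overlap.
I starts before G ends → G and I overlap.
H starts after G ends.
H starts before I ends → I and H overlap.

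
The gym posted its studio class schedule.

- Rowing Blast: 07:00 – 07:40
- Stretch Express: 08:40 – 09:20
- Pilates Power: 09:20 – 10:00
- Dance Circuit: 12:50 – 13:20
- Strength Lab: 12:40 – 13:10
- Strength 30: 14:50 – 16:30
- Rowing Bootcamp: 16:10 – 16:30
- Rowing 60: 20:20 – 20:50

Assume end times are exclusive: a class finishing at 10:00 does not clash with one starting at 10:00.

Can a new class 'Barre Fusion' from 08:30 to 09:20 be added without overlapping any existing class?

No — it overlaps Stretch Express

Rowing Blast: ends 07:40 at or before Barre Fusion starts 08:30 → clear.
Stretch Express: starts 08:40 before Barre Fusion ends 09:20, and ends 09:20 after Barre Fusion starts 08:30 → overlap.
Pilates Power: starts 09:20 at or after Barre Fusion ends 09:20 → clear.
Strength Lab: starts 12:40 at or after Barre Fusion ends 09:20 → clear.
Dance Circuit: starts 12:50 at or after Barre Fusion ends 09:20 → clear.
Strength 30: starts 14:50 at or after Barre Fusion ends 09:20 → clear.
Rowing Bootcamp: starts 16:10 at or after Barre Fusion ends 09:20 → clear.
Rowing 60: starts 20:20 at or after Barre Fusion ends 09:20 → clear.
Barre Fusion overlaps Stretch Express.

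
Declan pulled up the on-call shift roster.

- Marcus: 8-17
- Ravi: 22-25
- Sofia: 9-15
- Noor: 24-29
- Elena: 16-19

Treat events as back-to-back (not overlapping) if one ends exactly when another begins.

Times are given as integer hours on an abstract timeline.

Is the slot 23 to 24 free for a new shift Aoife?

Marcus: ends 17 at or before Aoife starts 23 → clear.
Sofia: ends 15 at or before Aoife starts 23 → clear.
Elena: ends 19 at or before Aoife starts 23 → clear.
Ravi: starts 22 before Aoife ends 24, and ends 25 after Aoife starts 23 → overlap.
Noor: starts 24 at or after Aoife ends 24 → clear.
Aoife overlaps Ravi.

No — it overlaps Ravi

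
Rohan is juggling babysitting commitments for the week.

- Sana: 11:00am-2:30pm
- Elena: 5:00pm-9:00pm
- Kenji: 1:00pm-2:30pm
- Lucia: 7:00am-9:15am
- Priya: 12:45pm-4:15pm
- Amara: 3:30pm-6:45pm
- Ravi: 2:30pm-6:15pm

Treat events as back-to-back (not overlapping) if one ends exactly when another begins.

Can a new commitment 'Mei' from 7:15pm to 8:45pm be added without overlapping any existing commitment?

Lucia: ends 9:15am at or before Mei starts 7:15pm → clear.
Sana: ends 2:30pm at or before Mei starts 7:15pm → clear.
Priya: ends 4:15pm at or before Mei starts 7:15pm → clear.
Kenji: ends 2:30pm at or before Mei starts 7:15pm → clear.
Ravi: ends 6:15pm at or before Mei starts 7:15pm → clear.
Amara: ends 6:45pm at or before Mei starts 7:15pm → clear.
Elena: starts 5:00pm before Mei ends 8:45pm, and ends 9:00pm after Mei starts 7:15pm → overlap.
Mei overlaps Elena.

No — it overlaps Elena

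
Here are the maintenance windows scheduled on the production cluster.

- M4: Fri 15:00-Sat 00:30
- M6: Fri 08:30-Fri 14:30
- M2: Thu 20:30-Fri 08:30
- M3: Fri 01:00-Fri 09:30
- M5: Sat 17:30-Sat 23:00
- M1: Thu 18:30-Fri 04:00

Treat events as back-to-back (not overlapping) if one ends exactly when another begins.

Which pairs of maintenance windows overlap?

M1 & M2, M1 & M3, M2 & M3, M3 & M6

Sorted by start: M1, M2, M3, M6, M4, M5.
M2 starts before M1 ends → M1 and M2 overlap.
M3 starts before M1 ends → M1 and M3 overlap.
M6 starts after M1 ends, so M1 has no further overlaps.
M3 starts before M2 ends → M2 and M3 overlap.
M6 starts exactly when M2 ends (back-to-back, no overlap), so M2 has no further overlaps.
M6 starts before M3 ends → M3 and M6 overlap.
M4 starts after M3 ends, so M3 has no further overlaps.
M4 starts after M6 ends, so M6 has no further overlaps.
M5 starts after M4 ends.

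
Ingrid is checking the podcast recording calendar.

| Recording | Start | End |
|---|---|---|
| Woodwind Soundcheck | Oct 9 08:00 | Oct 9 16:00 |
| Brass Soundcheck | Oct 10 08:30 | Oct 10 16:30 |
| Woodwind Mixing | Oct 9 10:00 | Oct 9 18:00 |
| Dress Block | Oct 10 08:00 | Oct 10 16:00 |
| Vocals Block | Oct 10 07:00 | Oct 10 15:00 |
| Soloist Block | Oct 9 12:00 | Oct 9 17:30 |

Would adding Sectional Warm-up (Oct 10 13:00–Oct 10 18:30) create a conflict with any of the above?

Woodwind Soundcheck: ends Oct 9 16:00 at or before Sectional Warm-up starts Oct 10 13:00 → clear.
Woodwind Mixing: ends Oct 9 18:00 at or before Sectional Warm-up starts Oct 10 13:00 → clear.
Soloist Block: ends Oct 9 17:30 at or before Sectional Warm-up starts Oct 10 13:00 → clear.
Vocals Block: starts Oct 10 07:00 before Sectional Warm-up ends Oct 10 18:30, and ends Oct 10 15:00 after Sectional Warm-up starts Oct 10 13:00 → overlap.
Dress Block: starts Oct 10 08:00 before Sectional Warm-up ends Oct 10 18:30, and ends Oct 10 16:00 after Sectional Warm-up starts Oct 10 13:00 → overlap.
Brass Soundcheck: starts Oct 10 08:30 before Sectional Warm-up ends Oct 10 18:30, and ends Oct 10 16:30 after Sectional Warm-up starts Oct 10 13:00 → overlap.
Sectional Warm-up overlaps Brass Soundcheck, Vocals Block, Dress Block.

Yes — it overlaps Brass Soundcheck, Dress Block, Vocals Block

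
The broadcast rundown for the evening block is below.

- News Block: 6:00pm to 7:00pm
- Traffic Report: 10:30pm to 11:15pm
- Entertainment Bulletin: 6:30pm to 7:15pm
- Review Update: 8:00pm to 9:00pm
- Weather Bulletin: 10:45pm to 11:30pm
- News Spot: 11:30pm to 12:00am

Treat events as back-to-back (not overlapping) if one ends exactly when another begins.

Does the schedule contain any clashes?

Yes

Sorted by start: News Block, Entertainment Bulletin, Review Update, Traffic Report, Weather Bulletin, News Spot.
Entertainment Bulletin starts before News Block ends → News Block and Entertainment Bulletin overlap.
That's a conflict, so the schedule is not conflict-free.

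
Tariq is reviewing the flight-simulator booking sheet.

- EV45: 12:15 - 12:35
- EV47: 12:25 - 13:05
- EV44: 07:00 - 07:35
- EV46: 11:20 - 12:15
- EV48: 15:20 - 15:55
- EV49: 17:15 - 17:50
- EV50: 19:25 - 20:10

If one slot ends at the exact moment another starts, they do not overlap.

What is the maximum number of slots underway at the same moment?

Sort all start/end points and keep a running count:
07:00 start EV44 → 1
07:35 end EV44 → 0
11:20 start EV46 → 1
12:15 end EV46 → 0
12:15 start EV45 → 1
12:25 start EV47 → 2
12:35 end EV45 → 1
13:05 end EV47 → 0
15:20 start EV48 → 1
15:55 end EV48 → 0
17:15 start EV49 → 1
17:50 end EV49 → 0
19:25 start EV50 → 1
20:10 end EV50 → 0
Peak is 2, at 12:25 (EV45, EV47).

2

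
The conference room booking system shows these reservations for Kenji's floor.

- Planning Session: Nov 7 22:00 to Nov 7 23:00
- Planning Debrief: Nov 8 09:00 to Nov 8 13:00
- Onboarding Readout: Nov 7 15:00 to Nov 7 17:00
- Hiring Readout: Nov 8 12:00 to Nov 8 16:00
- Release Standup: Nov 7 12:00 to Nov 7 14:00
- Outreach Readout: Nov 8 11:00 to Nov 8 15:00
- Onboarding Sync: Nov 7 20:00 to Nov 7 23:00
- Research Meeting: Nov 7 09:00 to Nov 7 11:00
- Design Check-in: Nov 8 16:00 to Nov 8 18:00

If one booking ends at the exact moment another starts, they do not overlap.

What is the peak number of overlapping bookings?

3

Walk through starts and ends in time order (an end at T is processed before a start at T):
Nov 7 09:00 start Research Meeting → 1
Nov 7 11:00 end Research Meeting → 0
Nov 7 12:00 start Release Standup → 1
Nov 7 14:00 end Release Standup → 0
Nov 7 15:00 start Onboarding Readout → 1
Nov 7 17:00 end Onboarding Readout → 0
Nov 7 20:00 start Onboarding Sync → 1
Nov 7 22:00 start Planning Session → 2
Nov 7 23:00 end Onboarding Sync → 1
Nov 7 23:00 end Planning Session → 0
Nov 8 09:00 start Planning Debrief → 1
Nov 8 11:00 start Outreach Readout → 2
Nov 8 12:00 start Hiring Readout → 3
Nov 8 13:00 end Planning Debrief → 2
Nov 8 15:00 end Outreach Readout → 1
Nov 8 16:00 end Hiring Readout → 0
Nov 8 16:00 start Design Check-in → 1
Nov 8 18:00 end Design Check-in → 0
Peak is 3, at Nov 8 12:00 (Hiring Readout, Outreach Readout, Planning Debrief).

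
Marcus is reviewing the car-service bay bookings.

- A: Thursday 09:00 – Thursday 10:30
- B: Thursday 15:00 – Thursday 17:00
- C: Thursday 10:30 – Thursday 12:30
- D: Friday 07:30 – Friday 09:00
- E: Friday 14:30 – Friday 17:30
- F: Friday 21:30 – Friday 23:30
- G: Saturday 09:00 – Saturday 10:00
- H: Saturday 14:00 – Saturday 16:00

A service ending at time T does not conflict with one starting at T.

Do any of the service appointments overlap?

No

Two intervals overlap when each starts before the other ends.
Sorted by start: A, C, B, D, E, F, G, H.
C starts exactly when A ends (back-to-back, no overlap), so nothing later overlaps A either.
B starts after C ends, so nothing later overlaps C either.
D starts after B ends, so nothing later overlaps B either.
E starts after D ends, so nothing later overlaps D either.
F starts after E ends, so nothing later overlaps E either.
G starts after F ends, so nothing later overlaps F either.
H starts after G ends.
Every pair is clear; the schedule has no overlaps.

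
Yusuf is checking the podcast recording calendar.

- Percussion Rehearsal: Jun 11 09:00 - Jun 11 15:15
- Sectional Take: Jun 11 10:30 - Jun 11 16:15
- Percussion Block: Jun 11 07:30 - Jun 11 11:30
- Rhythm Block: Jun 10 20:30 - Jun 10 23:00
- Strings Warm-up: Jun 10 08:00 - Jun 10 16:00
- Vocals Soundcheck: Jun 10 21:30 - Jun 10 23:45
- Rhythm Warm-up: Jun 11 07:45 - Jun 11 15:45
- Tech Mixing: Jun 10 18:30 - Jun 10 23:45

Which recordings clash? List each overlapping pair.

Percussion Block & Percussion Rehearsal, Percussion Block & Rhythm Warm-up, Percussion Block & Sectional Take, Percussion Rehearsal & Rhythm Warm-up, Percussion Rehearsal & Sectional Take, Rhythm Block & Tech Mixing, Rhythm Block & Vocals Soundcheck, Rhythm Warm-up & Sectional Take, Tech Mixing & Vocals Soundcheck

Sorted by start: Strings Warm-up, Tech Mixing, Rhythm Block, Vocals Soundcheck, Percussion Block, Rhythm Warm-up, Percussion Rehearsal, Sectional Take.
Tech Mixing starts after Strings Warm-up ends, so Strings Warm-up has no further overlaps.
Rhythm Block starts before Tech Mixing ends → Tech Mixing and Rhythm Block overlap.
Vocals Soundcheck starts before Tech Mixing ends → Tech Mixing and Vocals Soundcheck overlap.
Percussion Block starts after Tech Mixing ends, so Tech Mixing has no further overlaps.
Vocals Soundcheck starts before Rhythm Block ends → Rhythm Block and Vocals Soundcheck overlap.
Percussion Block starts after Rhythm Block ends, so Rhythm Block has no further overlaps.
Percussion Block starts after Vocals Soundcheck ends, so Vocals Soundcheck has no further overlaps.
Rhythm Warm-up starts before Percussion Block ends → Percussion Block and Rhythm Warm-up overlap.
Percussion Rehearsal starts before Percussion Block ends → Percussion Block and Percussion Rehearsal overlap.
Sectional Take starts before Percussion Block ends → Percussion Block and Sectional Take overlap.
Percussion Rehearsal starts before Rhythm Warm-up ends → Rhythm Warm-up and Percussion Rehearsal overlap.
Sectional Take starts before Rhythm Warm-up ends → Rhythm Warm-up and Sectional Take overlap.
Sectional Take starts before Percussion Rehearsal ends → Percussion Rehearsal and Sectional Take overlap.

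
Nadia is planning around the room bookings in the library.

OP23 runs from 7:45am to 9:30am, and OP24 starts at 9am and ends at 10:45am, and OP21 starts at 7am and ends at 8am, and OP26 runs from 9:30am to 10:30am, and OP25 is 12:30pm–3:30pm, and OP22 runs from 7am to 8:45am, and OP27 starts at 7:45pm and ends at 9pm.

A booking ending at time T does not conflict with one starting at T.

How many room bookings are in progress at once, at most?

3

Sweep the timeline, counting +1 at each start and −1 at each end (ends before starts at a tie):
7am start OP21 → 1
7am start OP22 → 2
7:45am start OP23 → 3
8am end OP21 → 2
8:45am end OP22 → 1
9am start OP24 → 2
9:30am end OP23 → 1
9:30am start OP26 → 2
10:30am end OP26 → 1
10:45am end OP24 → 0
12:30pm start OP25 → 1
3:30pm end OP25 → 0
7:45pm start OP27 → 1
9pm end OP27 → 0
Peak is 3, at 7:45am (OP21, OP22, OP23).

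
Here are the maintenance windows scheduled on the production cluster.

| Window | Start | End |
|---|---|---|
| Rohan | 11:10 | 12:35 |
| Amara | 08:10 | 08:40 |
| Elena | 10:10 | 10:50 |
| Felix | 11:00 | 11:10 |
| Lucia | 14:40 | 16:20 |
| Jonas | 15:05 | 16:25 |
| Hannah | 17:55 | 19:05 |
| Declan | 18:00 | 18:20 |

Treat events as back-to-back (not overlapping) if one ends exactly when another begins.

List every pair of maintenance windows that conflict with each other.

Sorted by start: Amara, Elena, Felix, Rohan, Lucia, Jonas, Hannah, Declan.
Elena starts after Amara ends; Amara is clear from here.
Felix starts after Elena ends; Elena is clear from here.
Rohan starts exactly when Felix ends (back-to-back, no overlap); Felix is clear from here.
Lucia starts after Rohan ends; Rohan is clear from here.
Jonas starts before Lucia ends → Lucia and Jonas overlap.
Hannah starts after Lucia ends; Lucia is clear from here.
Hannah starts after Jonas ends; Jonas is clear from here.
Declan starts before Hannah ends → Hannah and Declan overlap.

Declan & Hannah, Jonas & Lucia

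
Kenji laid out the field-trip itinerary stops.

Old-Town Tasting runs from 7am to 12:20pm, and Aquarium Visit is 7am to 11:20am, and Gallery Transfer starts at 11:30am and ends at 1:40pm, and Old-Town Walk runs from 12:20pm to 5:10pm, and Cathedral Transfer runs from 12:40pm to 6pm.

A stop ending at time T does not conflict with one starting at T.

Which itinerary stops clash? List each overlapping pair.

Sorted by start: Old-Town Tasting, Aquarium Visit, Gallery Transfer, Old-Town Walk, Cathedral Transfer.
Aquarium Visit starts before Old-Town Tasting ends → Old-Town Tasting and Aquarium Visit overlap.
Gallery Transfer starts before Old-Town Tasting ends → Old-Town Tasting and Gallery Transfer overlap.
Old-Town Walk starts exactly when Old-Town Tasting ends (back-to-back, no overlap) — done with Old-Town Tasting.
Gallery Transfer starts after Aquarium Visit ends — done with Aquarium Visit.
Old-Town Walk starts before Gallery Transfer ends → Gallery Transfer and Old-Town Walk overlap.
Cathedral Transfer starts before Gallery Transfer ends → Gallery Transfer and Cathedral Transfer overlap.
Cathedral Transfer starts before Old-Town Walk ends → Old-Town Walk and Cathedral Transfer overlap.

Aquarium Visit & Old-Town Tasting, Cathedral Transfer & Gallery Transfer, Cathedral Transfer & Old-Town Walk, Gallery Transfer & Old-Town Tasting, Gallery Transfer & Old-Town Walk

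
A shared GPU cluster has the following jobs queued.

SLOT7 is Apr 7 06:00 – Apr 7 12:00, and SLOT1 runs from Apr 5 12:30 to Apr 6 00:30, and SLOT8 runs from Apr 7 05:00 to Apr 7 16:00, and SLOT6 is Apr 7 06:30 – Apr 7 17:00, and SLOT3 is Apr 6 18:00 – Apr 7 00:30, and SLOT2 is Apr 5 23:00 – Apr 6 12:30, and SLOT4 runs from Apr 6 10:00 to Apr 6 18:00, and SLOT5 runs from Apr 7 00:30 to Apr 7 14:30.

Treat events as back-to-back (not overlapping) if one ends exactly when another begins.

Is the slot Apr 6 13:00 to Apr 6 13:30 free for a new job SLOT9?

No — it overlaps SLOT4

SLOT1: ends Apr 6 00:30 at or before SLOT9 starts Apr 6 13:00 → clear.
SLOT2: ends Apr 6 12:30 at or before SLOT9 starts Apr 6 13:00 → clear.
SLOT4: starts Apr 6 10:00 before SLOT9 ends Apr 6 13:30, and ends Apr 6 18:00 after SLOT9 starts Apr 6 13:00 → overlap.
SLOT3: starts Apr 6 18:00 at or after SLOT9 ends Apr 6 13:30 → clear.
SLOT5: starts Apr 7 00:30 at or after SLOT9 ends Apr 6 13:30 → clear.
SLOT8: starts Apr 7 05:00 at or after SLOT9 ends Apr 6 13:30 → clear.
SLOT7: starts Apr 7 06:00 at or after SLOT9 ends Apr 6 13:30 → clear.
SLOT6: starts Apr 7 06:30 at or after SLOT9 ends Apr 6 13:30 → clear.
SLOT9 overlaps SLOT4.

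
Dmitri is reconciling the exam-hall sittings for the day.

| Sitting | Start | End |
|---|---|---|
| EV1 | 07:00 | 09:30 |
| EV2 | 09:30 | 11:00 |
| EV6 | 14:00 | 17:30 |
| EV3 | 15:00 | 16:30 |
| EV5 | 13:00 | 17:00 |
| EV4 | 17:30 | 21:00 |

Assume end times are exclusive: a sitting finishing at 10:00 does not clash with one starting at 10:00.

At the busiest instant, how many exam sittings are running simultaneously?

Sweep the timeline, counting +1 at each start and −1 at each end (ends before starts at a tie):
07:00 start EV1 → 1
09:30 end EV1 → 0
09:30 start EV2 → 1
11:00 end EV2 → 0
13:00 start EV5 → 1
14:00 start EV6 → 2
15:00 start EV3 → 3
16:30 end EV3 → 2
17:00 end EV5 → 1
17:30 end EV6 → 0
17:30 start EV4 → 1
21:00 end EV4 → 0
Peak is 3, at 15:00 (EV3, EV5, EV6).

3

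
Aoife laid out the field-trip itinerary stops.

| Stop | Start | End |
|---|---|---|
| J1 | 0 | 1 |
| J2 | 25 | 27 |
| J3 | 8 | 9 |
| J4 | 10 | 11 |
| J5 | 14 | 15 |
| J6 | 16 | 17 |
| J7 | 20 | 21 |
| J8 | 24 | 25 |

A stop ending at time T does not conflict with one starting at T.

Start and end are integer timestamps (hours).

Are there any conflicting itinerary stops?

No

Sorted by start: J1, J3, J4, J5, J6, J7, J8, J2.
J3 starts after J1 ends, so nothing later overlaps J1 either.
J4 starts after J3 ends, so nothing later overlaps J3 either.
J5 starts after J4 ends, so nothing later overlaps J4 either.
J6 starts after J5 ends, so nothing later overlaps J5 either.
J7 starts after J6 ends, so nothing later overlaps J6 either.
J8 starts after J7 ends, so nothing later overlaps J7 either.
J2 starts exactly when J8 ends (back-to-back, no overlap).
Every pair is clear; the schedule has no overlaps.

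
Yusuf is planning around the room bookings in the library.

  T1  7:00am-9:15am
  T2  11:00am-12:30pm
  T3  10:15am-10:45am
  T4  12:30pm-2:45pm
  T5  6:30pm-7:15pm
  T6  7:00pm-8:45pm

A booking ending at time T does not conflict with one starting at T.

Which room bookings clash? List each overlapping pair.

T5 & T6

Sorted by start: T1, T3, T2, T4, T5, T6.
T3 starts after T1 ends, so T1 has no further overlaps.
T2 starts after T3 ends, so T3 has no further overlaps.
T4 starts exactly when T2 ends (back-to-back, no overlap), so T2 has no further overlaps.
T5 starts after T4 ends, so T4 has no further overlaps.
T6 starts before T5 ends → T5 and T6 overlap.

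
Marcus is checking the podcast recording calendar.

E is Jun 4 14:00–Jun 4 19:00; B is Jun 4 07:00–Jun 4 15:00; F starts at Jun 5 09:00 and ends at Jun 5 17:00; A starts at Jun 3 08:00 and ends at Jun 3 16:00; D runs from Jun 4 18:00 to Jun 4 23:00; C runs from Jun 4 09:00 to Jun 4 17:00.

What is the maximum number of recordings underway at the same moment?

3

Sort all start/end points and keep a running count:
Jun 3 08:00 start A → 1
Jun 3 16:00 end A → 0
Jun 4 07:00 start B → 1
Jun 4 09:00 start C → 2
Jun 4 14:00 start E → 3
Jun 4 15:00 end B → 2
Jun 4 17:00 end C → 1
Jun 4 18:00 start D → 2
Jun 4 19:00 end E → 1
Jun 4 23:00 end D → 0
Jun 5 09:00 start F → 1
Jun 5 17:00 end F → 0
Peak is 3, at Jun 4 14:00 (B, C, E).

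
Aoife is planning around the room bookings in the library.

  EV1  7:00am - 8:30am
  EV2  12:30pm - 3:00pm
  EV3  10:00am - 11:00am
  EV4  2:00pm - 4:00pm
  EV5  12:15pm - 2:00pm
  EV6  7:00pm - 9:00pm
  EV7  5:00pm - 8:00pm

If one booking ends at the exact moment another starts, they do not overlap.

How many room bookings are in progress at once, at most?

Sort all start/end points and keep a running count:
7:00am start EV1 → 1
8:30am end EV1 → 0
10:00am start EV3 → 1
11:00am end EV3 → 0
12:15pm start EV5 → 1
12:30pm start EV2 → 2
2:00pm end EV5 → 1
2:00pm start EV4 → 2
3:00pm end EV2 → 1
4:00pm end EV4 → 0
5:00pm start EV7 → 1
7:00pm start EV6 → 2
8:00pm end EV7 → 1
9:00pm end EV6 → 0
Peak is 2, at 12:30pm (EV2, EV5).

2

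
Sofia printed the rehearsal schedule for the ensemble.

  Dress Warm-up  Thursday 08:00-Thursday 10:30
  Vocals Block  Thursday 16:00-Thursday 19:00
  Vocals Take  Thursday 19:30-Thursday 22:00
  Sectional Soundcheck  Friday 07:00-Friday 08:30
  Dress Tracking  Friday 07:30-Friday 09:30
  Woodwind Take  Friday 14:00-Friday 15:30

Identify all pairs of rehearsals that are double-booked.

Dress Tracking & Sectional Soundcheck

Check each pair: they overlap iff neither finishes before the other starts.
Sorted by start: Dress Warm-up, Vocals Block, Vocals Take, Sectional Soundcheck, Dress Tracking, Woodwind Take.
Vocals Block starts after Dress Warm-up ends — done with Dress Warm-up.
Vocals Take starts after Vocals Block ends — done with Vocals Block.
Sectional Soundcheck starts after Vocals Take ends — done with Vocals Take.
Dress Tracking starts before Sectional Soundcheck ends → Sectional Soundcheck and Dress Tracking overlap.
Woodwind Take starts after Sectional Soundcheck ends.
Woodwind Take starts after Dress Tracking ends.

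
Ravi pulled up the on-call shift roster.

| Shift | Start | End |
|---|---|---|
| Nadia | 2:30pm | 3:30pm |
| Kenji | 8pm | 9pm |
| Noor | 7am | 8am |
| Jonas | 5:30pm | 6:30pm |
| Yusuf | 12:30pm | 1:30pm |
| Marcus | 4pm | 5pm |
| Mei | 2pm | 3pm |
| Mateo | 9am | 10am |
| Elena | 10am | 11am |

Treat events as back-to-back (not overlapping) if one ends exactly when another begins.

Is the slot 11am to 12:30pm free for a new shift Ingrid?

Yes — the slot is free

Noor: ends 8am at or before Ingrid starts 11am → clear.
Mateo: ends 10am at or before Ingrid starts 11am → clear.
Elena: ends 11am at or before Ingrid starts 11am → clear.
Yusuf: starts 12:30pm at or after Ingrid ends 12:30pm → clear.
Mei: starts 2pm at or after Ingrid ends 12:30pm → clear.
Nadia: starts 2:30pm at or after Ingrid ends 12:30pm → clear.
Marcus: starts 4pm at or after Ingrid ends 12:30pm → clear.
Jonas: starts 5:30pm at or after Ingrid ends 12:30pm → clear.
Kenji: starts 8pm at or after Ingrid ends 12:30pm → clear.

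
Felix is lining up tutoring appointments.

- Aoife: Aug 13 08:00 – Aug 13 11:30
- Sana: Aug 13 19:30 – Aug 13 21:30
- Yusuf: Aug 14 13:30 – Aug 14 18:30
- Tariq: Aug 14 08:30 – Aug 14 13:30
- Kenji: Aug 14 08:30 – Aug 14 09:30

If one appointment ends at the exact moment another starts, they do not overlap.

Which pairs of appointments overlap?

Check each pair: they overlap iff neither finishes before the other starts.
Sorted by start: Aoife, Sana, Tariq, Kenji, Yusuf.
Sana starts after Aoife ends, so Aoife has no further overlaps.
Tariq starts after Sana ends, so Sana has no further overlaps.
Kenji starts before Tariq ends → Tariq and Kenji overlap.
Yusuf starts exactly when Tariq ends (back-to-back, no overlap).
Yusuf starts after Kenji ends.

Kenji & Tariq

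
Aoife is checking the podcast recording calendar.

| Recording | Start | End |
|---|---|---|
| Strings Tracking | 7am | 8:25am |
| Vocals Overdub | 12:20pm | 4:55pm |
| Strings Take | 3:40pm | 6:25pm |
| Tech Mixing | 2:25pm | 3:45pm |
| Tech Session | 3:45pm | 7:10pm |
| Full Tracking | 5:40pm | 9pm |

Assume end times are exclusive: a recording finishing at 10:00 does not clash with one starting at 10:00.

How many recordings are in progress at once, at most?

3

Walk through starts and ends in time order (an end at T is processed before a start at T):
7am start Strings Tracking → 1
8:25am end Strings Tracking → 0
12:20pm start Vocals Overdub → 1
2:25pm start Tech Mixing → 2
3:40pm start Strings Take → 3
3:45pm end Tech Mixing → 2
3:45pm start Tech Session → 3
4:55pm end Vocals Overdub → 2
5:40pm start Full Tracking → 3
6:25pm end Strings Take → 2
7:10pm end Tech Session → 1
9pm end Full Tracking → 0
Peak is 3, at 3:40pm (Strings Take, Tech Mixing, Vocals Overdub).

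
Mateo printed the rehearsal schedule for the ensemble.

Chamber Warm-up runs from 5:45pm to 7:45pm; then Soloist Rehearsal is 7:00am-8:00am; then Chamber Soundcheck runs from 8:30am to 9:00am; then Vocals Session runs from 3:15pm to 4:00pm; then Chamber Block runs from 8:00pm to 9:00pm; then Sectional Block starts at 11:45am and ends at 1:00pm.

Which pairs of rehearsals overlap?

Sorted by start: Soloist Rehearsal, Chamber Soundcheck, Sectional Block, Vocals Session, Chamber Warm-up, Chamber Block.
Chamber Soundcheck starts after Soloist Rehearsal ends — done with Soloist Rehearsal.
Sectional Block starts after Chamber Soundcheck ends — done with Chamber Soundcheck.
Vocals Session starts after Sectional Block ends — done with Sectional Block.
Chamber Warm-up starts after Vocals Session ends — done with Vocals Session.
Chamber Block starts after Chamber Warm-up ends.

no conflicts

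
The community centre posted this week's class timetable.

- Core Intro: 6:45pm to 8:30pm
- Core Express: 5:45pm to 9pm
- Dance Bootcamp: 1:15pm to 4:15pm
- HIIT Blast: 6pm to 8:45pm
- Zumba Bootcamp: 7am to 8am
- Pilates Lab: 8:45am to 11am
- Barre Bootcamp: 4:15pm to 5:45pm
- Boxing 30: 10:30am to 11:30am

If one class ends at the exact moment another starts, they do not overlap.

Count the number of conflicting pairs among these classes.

4

Sorted by start: Zumba Bootcamp, Pilates Lab, Boxing 30, Dance Bootcamp, Barre Bootcamp, Core Express, HIIT Blast, Core Intro.
Pilates Lab starts after Zumba Bootcamp ends — done with Zumba Bootcamp.
Boxing 30 starts before Pilates Lab ends → Pilates Lab and Boxing 30 overlap.
Dance Bootcamp starts after Pilates Lab ends — done with Pilates Lab.
Dance Bootcamp starts after Boxing 30 ends — done with Boxing 30.
Barre Bootcamp starts exactly when Dance Bootcamp ends (back-to-back, no overlap) — done with Dance Bootcamp.
Core Express starts exactly when Barre Bootcamp ends (back-to-back, no overlap) — done with Barre Bootcamp.
HIIT Blast starts before Core Express ends → Core Express and HIIT Blast overlap.
Core Intro starts before Core Express ends → Core Express and Core Intro overlap.
Core Intro starts before HIIT Blast ends → HIIT Blast and Core Intro overlap.
Overlapping pairs: Boxing 30 & Pilates Lab, Core Express & Core Intro, Core Express & HIIT Blast, Core Intro & HIIT Blast — 4 in total.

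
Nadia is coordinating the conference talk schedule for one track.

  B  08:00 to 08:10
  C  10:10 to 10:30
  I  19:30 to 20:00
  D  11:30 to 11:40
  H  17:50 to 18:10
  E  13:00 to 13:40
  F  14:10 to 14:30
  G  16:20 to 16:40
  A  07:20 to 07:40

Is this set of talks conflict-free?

Sorted by start: A, B, C, D, E, F, G, H, I.
B starts after A ends, so A has no further overlaps.
C starts after B ends, so B has no further overlaps.
D starts after C ends, so C has no further overlaps.
E starts after D ends, so D has no further overlaps.
F starts after E ends, so E has no further overlaps.
G starts after F ends, so F has no further overlaps.
H starts after G ends, so G has no further overlaps.
I starts after H ends.
Every pair is clear; the schedule has no overlaps.

Yes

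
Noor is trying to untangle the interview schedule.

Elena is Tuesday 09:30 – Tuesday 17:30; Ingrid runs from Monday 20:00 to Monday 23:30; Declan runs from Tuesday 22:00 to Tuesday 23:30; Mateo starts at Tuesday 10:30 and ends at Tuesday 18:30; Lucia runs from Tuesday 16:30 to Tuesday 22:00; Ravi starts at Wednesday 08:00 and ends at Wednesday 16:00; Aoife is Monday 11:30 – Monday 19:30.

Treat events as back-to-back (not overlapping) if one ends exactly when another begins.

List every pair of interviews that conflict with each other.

Check each pair: they overlap iff neither finishes before the other starts.
Sorted by start: Aoife, Ingrid, Elena, Mateo, Lucia, Declan, Ravi.
Ingrid starts after Aoife ends, so Aoife has no further overlaps.
Elena starts after Ingrid ends, so Ingrid has no further overlaps.
Mateo starts before Elena ends → Elena and Mateo overlap.
Lucia starts before Elena ends → Elena and Lucia overlap.
Declan starts after Elena ends, so Elena has no further overlaps.
Lucia starts before Mateo ends → Mateo and Lucia overlap.
Declan starts after Mateo ends, so Mateo has no further overlaps.
Declan starts exactly when Lucia ends (back-to-back, no overlap), so Lucia has no further overlaps.
Ravi starts after Declan ends.

Elena & Lucia, Elena & Mateo, Lucia & Mateo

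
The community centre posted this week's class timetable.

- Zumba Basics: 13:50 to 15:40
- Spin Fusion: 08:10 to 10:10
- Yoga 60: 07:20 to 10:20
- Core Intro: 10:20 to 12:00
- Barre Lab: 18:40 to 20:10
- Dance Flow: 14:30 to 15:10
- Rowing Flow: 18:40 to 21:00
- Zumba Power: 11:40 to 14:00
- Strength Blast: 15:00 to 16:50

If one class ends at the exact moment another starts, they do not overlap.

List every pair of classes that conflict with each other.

Check each pair: they overlap iff neither finishes before the other starts.
Sorted by start: Yoga 60, Spin Fusion, Core Intro, Zumba Power, Zumba Basics, Dance Flow, Strength Blast, Barre Lab, Rowing Flow.
Spin Fusion starts before Yoga 60 ends → Yoga 60 and Spin Fusion overlap.
Core Intro starts exactly when Yoga 60 ends (back-to-back, no overlap); Yoga 60 is clear from here.
Core Intro starts after Spin Fusion ends; Spin Fusion is clear from here.
Zumba Power starts before Core Intro ends → Core Intro and Zumba Power overlap.
Zumba Basics starts after Core Intro ends; Core Intro is clear from here.
Zumba Basics starts before Zumba Power ends → Zumba Power and Zumba Basics overlap.
Dance Flow starts after Zumba Power ends; Zumba Power is clear from here.
Dance Flow starts before Zumba Basics ends → Zumba Basics and Dance Flow overlap.
Strength Blast starts before Zumba Basics ends → Zumba Basics and Strength Blast overlap.
Barre Lab starts after Zumba Basics ends; Zumba Basics is clear from here.
Strength Blast starts before Dance Flow ends → Dance Flow and Strength Blast overlap.
Barre Lab starts after Dance Flow ends; Dance Flow is clear from here.
Barre Lab starts after Strength Blast ends; Strength Blast is clear from here.
Rowing Flow starts before Barre Lab ends → Barre Lab and Rowing Flow overlap.

Barre Lab & Rowing Flow, Core Intro & Zumba Power, Dance Flow & Strength Blast, Dance Flow & Zumba Basics, Spin Fusion & Yoga 60, Strength Blast & Zumba Basics, Zumba Basics & Zumba Power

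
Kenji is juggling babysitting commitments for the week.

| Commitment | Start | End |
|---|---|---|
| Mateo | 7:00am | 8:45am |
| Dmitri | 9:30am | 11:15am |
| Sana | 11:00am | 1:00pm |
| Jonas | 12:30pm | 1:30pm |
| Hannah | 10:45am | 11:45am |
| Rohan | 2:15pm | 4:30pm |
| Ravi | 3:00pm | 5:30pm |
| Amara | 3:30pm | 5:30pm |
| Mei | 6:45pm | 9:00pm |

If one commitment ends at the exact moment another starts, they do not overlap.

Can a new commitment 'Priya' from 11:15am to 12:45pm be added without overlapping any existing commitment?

No — it overlaps Hannah, Jonas, Sana

Mateo: ends 8:45am at or before Priya starts 11:15am → clear.
Dmitri: ends 11:15am at or before Priya starts 11:15am → clear.
Hannah: starts 10:45am before Priya ends 12:45pm, and ends 11:45am after Priya starts 11:15am → overlap.
Sana: starts 11:00am before Priya ends 12:45pm, and ends 1:00pm after Priya starts 11:15am → overlap.
Jonas: starts 12:30pm before Priya ends 12:45pm, and ends 1:30pm after Priya starts 11:15am → overlap.
Rohan: starts 2:15pm at or after Priya ends 12:45pm → clear.
Ravi: starts 3:00pm at or after Priya ends 12:45pm → clear.
Amara: starts 3:30pm at or after Priya ends 12:45pm → clear.
Mei: starts 6:45pm at or after Priya ends 12:45pm → clear.
Priya overlaps Sana, Jonas, Hannah.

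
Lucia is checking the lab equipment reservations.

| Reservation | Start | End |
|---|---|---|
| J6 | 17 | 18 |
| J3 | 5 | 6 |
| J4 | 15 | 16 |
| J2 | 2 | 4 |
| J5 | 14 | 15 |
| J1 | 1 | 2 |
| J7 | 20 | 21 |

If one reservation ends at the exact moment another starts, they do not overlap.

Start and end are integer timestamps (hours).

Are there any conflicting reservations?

Sorted by start: J1, J2, J3, J5, J4, J6, J7.
J2 starts exactly when J1 ends (back-to-back, no overlap); J1 is clear from here.
J3 starts after J2 ends; J2 is clear from here.
J5 starts after J3 ends; J3 is clear from here.
J4 starts exactly when J5 ends (back-to-back, no overlap); J5 is clear from here.
J6 starts after J4 ends; J4 is clear from here.
J7 starts after J6 ends.
Every pair is clear; the schedule has no overlaps.

No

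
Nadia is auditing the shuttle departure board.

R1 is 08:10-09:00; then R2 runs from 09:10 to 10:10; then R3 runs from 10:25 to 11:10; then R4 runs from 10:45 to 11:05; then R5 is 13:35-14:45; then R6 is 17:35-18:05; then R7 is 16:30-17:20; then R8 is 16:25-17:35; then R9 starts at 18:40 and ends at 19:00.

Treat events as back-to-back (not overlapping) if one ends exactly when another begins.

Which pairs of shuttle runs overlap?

R3 & R4, R7 & R8

Sorted by start: R1, R2, R3, R4, R5, R8, R7, R6, R9.
R2 starts after R1 ends — done with R1.
R3 starts after R2 ends — done with R2.
R4 starts before R3 ends → R3 and R4 overlap.
R5 starts after R3 ends — done with R3.
R5 starts after R4 ends — done with R4.
R8 starts after R5 ends — done with R5.
R7 starts before R8 ends → R8 and R7 overlap.
R6 starts exactly when R8 ends (back-to-back, no overlap) — done with R8.
R6 starts after R7 ends — done with R7.
R9 starts after R6 ends.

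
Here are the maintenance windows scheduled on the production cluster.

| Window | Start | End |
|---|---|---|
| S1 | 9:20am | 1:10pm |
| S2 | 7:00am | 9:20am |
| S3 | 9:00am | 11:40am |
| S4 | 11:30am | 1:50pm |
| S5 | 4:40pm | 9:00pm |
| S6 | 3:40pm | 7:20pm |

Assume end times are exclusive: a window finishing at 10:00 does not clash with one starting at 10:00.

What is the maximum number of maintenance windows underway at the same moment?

3

Sweep the timeline, counting +1 at each start and −1 at each end (ends before starts at a tie):
7:00am start S2 → 1
9:00am start S3 → 2
9:20am end S2 → 1
9:20am start S1 → 2
11:30am start S4 → 3
11:40am end S3 → 2
1:10pm end S1 → 1
1:50pm end S4 → 0
3:40pm start S6 → 1
4:40pm start S5 → 2
7:20pm end S6 → 1
9:00pm end S5 → 0
Peak is 3, at 11:30am (S1, S3, S4).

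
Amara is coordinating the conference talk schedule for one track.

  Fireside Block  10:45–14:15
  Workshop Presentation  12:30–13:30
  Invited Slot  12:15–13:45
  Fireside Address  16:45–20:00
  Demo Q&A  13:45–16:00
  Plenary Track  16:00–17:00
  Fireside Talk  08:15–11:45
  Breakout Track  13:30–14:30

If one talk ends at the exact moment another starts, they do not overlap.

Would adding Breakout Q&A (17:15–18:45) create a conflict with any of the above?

Fireside Talk: ends 11:45 at or before Breakout Q&A starts 17:15 → clear.
Fireside Block: ends 14:15 at or before Breakout Q&A starts 17:15 → clear.
Invited Slot: ends 13:45 at or before Breakout Q&A starts 17:15 → clear.
Workshop Presentation: ends 13:30 at or before Breakout Q&A starts 17:15 → clear.
Breakout Track: ends 14:30 at or before Breakout Q&A starts 17:15 → clear.
Demo Q&A: ends 16:00 at or before Breakout Q&A starts 17:15 → clear.
Plenary Track: ends 17:00 at or before Breakout Q&A starts 17:15 → clear.
Fireside Address: starts 16:45 before Breakout Q&A ends 18:45, and ends 20:00 after Breakout Q&A starts 17:15 → overlap.
Breakout Q&A overlaps Fireside Address.

Yes — it overlaps Fireside Address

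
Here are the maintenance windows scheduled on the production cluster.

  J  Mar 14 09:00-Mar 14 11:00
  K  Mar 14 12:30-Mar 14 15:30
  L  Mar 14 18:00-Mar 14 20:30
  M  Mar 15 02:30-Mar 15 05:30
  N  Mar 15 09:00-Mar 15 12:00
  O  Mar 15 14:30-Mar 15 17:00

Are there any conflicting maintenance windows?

Check each pair: they overlap iff neither finishes before the other starts.
Sorted by start: J, K, L, M, N, O.
K starts after J ends, so nothing later overlaps J either.
L starts after K ends, so nothing later overlaps K either.
M starts after L ends, so nothing later overlaps L either.
N starts after M ends, so nothing later overlaps M either.
O starts after N ends.
Every pair is clear; the schedule has no overlaps.

No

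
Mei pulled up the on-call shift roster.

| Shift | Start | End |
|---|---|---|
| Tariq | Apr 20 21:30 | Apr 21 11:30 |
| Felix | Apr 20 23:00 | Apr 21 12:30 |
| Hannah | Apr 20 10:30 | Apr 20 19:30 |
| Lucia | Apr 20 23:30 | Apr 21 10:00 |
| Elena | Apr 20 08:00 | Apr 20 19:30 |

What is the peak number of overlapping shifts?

Sort all start/end points and keep a running count:
Apr 20 08:00 start Elena → 1
Apr 20 10:30 start Hannah → 2
Apr 20 19:30 end Elena → 1
Apr 20 19:30 end Hannah → 0
Apr 20 21:30 start Tariq → 1
Apr 20 23:00 start Felix → 2
Apr 20 23:30 start Lucia → 3
Apr 21 10:00 end Lucia → 2
Apr 21 11:30 end Tariq → 1
Apr 21 12:30 end Felix → 0
Peak is 3, at Apr 20 23:30 (Felix, Lucia, Tariq).

3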